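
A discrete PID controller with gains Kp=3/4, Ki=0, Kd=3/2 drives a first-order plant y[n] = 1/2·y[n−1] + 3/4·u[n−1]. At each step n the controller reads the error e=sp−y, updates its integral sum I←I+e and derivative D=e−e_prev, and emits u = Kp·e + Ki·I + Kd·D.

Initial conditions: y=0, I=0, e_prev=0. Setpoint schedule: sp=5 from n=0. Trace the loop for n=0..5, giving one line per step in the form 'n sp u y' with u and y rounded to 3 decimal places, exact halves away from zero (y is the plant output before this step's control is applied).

0 5 11.250 0.000
1 5 -15.234 8.438
2 5 32.622 -7.207
3 5 -54.002 20.863
4 5 102.703 -30.070
5 5 -180.837 61.992

(exact arithmetic carried between steps; '≈' marks a value shown rounded to 6 d.p. or computed from one; I and e_prev carry over from the previous line; the table rounds u and y to 3 d.p., halves away from zero)
n=0: y=0, sp=5, e=sp−y=5; I=5, D=e−e_prev=5; u=3/4·5+0·5+3/2·5=11.25; next y=1/2·0+3/4·11.25=8.4375
n=1: y=8.4375, sp=5, e=sp−y=-3.4375; I=1.5625, D=e−e_prev=-8.4375; u=3/4·(-3.4375)+0·1.5625+3/2·(-8.4375)=-15.234375; next y=1/2·8.4375+3/4·(-15.234375)≈-7.207031
n=2: y≈-7.207031, sp=5, e=sp−y≈12.207031; I≈13.769531, D=e−e_prev≈15.644531; u=3/4·12.207031+0·13.769531+3/2·15.644531≈32.622070; next y=1/2·(-7.207031)+3/4·32.622070≈20.863037
n=3: y≈20.863037, sp=5, e=sp−y≈-15.863037; I≈-2.093506, D=e−e_prev≈-28.070068; u=3/4·(-15.863037)+0·(-2.093506)+3/2·(-28.070068)≈-54.002380; next y=1/2·20.863037+3/4·(-54.002380)≈-30.070267
n=4: y≈-30.070267, sp=5, e=sp−y≈35.070267; I≈32.976761, D=e−e_prev≈50.933304; u=3/4·35.070267+0·32.976761+3/2·50.933304≈102.702656; next y=1/2·(-30.070267)+3/4·102.702656≈61.991858
n=5: y≈61.991858, sp=5, e=sp−y≈-56.991858; I≈-24.015098, D=e−e_prev≈-92.062125; u=3/4·(-56.991858)+0·(-24.015098)+3/2·(-92.062125)≈-180.837082; next y=1/2·61.991858+3/4·(-180.837082)≈-104.631882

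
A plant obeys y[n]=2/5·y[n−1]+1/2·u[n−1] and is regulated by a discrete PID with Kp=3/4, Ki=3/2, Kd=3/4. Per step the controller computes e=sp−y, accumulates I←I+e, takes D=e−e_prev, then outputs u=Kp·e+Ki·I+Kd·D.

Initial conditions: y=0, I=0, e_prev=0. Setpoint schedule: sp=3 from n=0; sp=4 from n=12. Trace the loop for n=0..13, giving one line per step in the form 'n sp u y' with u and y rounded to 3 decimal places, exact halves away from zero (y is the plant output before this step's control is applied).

(exact arithmetic carried between steps; '≈' marks a value shown rounded to 6 d.p. or computed from one; I and e_prev carry over from the previous line; the table rounds u and y to 3 d.p., halves away from zero)
n=0: y=0, sp=3, e=sp−y=3; I=3, D=e−e_prev=3; u=3/4·3+3/2·3+3/4·3=9; next y=2/5·0+1/2·9=4.5
n=1: y=4.5, sp=3, e=sp−y=-1.5; I=1.5, D=e−e_prev=-4.5; u=3/4·(-1.5)+3/2·1.5+3/4·(-4.5)=-2.25; next y=2/5·4.5+1/2·(-2.25)=0.675
n=2: y=0.675, sp=3, e=sp−y=2.325; I=3.825, D=e−e_prev=3.825; u=3/4·2.325+3/2·3.825+3/4·3.825=10.35; next y=2/5·0.675+1/2·10.35=5.445
n=3: y=5.445, sp=3, e=sp−y=-2.445; I=1.38, D=e−e_prev=-4.77; u=3/4·(-2.445)+3/2·1.38+3/4·(-4.77)=-3.34125; next y=2/5·5.445+1/2·(-3.34125)=0.507375
n=4: y=0.507375, sp=3, e=sp−y=2.492625; I=3.872625, D=e−e_prev=4.937625; u=3/4·2.492625+3/2·3.872625+3/4·4.937625=11.381625; next y=2/5·0.507375+1/2·11.381625≈5.893763
n=5: y≈5.893763, sp=3, e=sp−y≈-2.893763; I≈0.978863, D=e−e_prev≈-5.386388; u=3/4·(-2.893763)+3/2·0.978863+3/4·(-5.386388)≈-4.741819; next y=2/5·5.893763+1/2·(-4.741819)≈-0.013404
n=6: y≈-0.013404, sp=3, e=sp−y≈3.013404; I≈3.992267, D=e−e_prev≈5.907167; u=3/4·3.013404+3/2·3.992267+3/4·5.907167≈12.678829; next y=2/5·(-0.013404)+1/2·12.678829≈6.334053
n=7: y≈6.334053, sp=3, e=sp−y≈-3.334053; I≈0.658214, D=e−e_prev≈-6.347457; u=3/4·(-3.334053)+3/2·0.658214+3/4·(-6.347457)≈-6.273811; next y=2/5·6.334053+1/2·(-6.273811)≈-0.603284
n=8: y≈-0.603284, sp=3, e=sp−y≈3.603284; I≈4.261499, D=e−e_prev≈6.937337; u=3/4·3.603284+3/2·4.261499+3/4·6.937337≈14.297714; next y=2/5·(-0.603284)+1/2·14.297714≈6.907543
n=9: y≈6.907543, sp=3, e=sp−y≈-3.907543; I≈0.353955, D=e−e_prev≈-7.510828; u=3/4·(-3.907543)+3/2·0.353955+3/4·(-7.510828)≈-8.032845; next y=2/5·6.907543+1/2·(-8.032845)≈-1.253405
n=10: y≈-1.253405, sp=3, e=sp−y≈4.253405; I≈4.607361, D=e−e_prev≈8.160948; u=3/4·4.253405+3/2·4.607361+3/4·8.160948≈16.221806; next y=2/5·(-1.253405)+1/2·16.221806≈7.609541
n=11: y≈7.609541, sp=3, e=sp−y≈-4.609541; I≈-0.002180, D=e−e_prev≈-8.862946; u=3/4·(-4.609541)+3/2·(-0.002180)+3/4·(-8.862946)≈-10.107636; next y=2/5·7.609541+1/2·(-10.107636)≈-2.010002
n=12: y≈-2.010002, sp=4, e=sp−y≈6.010002; I≈6.007821, D=e−e_prev≈10.619543; u=3/4·6.010002+3/2·6.007821+3/4·10.619543≈21.483890; next y=2/5·(-2.010002)+1/2·21.483890≈9.937944
n=13: y≈9.937944, sp=4, e=sp−y≈-5.937944; I≈0.069877, D=e−e_prev≈-11.947946; u=3/4·(-5.937944)+3/2·0.069877+3/4·(-11.947946)≈-13.309602; next y=2/5·9.937944+1/2·(-13.309602)≈-2.679623

0 3 9.000 0.000
1 3 -2.250 4.500
2 3 10.350 0.675
3 3 -3.341 5.445
4 3 11.382 0.507
5 3 -4.742 5.894
6 3 12.679 -0.013
7 3 -6.274 6.334
8 3 14.298 -0.603
9 3 -8.033 6.908
10 3 16.222 -1.253
11 3 -10.108 7.610
12 4 21.484 -2.010
13 4 -13.310 9.938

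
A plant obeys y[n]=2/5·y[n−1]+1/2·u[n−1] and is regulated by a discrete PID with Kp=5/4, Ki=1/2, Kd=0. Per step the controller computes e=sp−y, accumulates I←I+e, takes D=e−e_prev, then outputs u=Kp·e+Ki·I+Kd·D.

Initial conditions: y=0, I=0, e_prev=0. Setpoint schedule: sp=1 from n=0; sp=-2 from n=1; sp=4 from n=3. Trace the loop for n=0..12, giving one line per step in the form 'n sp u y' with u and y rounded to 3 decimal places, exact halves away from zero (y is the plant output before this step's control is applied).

(exact arithmetic carried between steps; '≈' marks a value shown rounded to 6 d.p. or computed from one; I and e_prev carry over from the previous line; the table rounds u and y to 3 d.p., halves away from zero)
n=0: y=0, sp=1, e=sp−y=1; I=1, D=e−e_prev=1; u=5/4·1+1/2·1+0·1=1.75; next y=2/5·0+1/2·1.75=0.875
n=1: y=0.875, sp=-2, e=sp−y=-2.875; I=-1.875, D=e−e_prev=-3.875; u=5/4·(-2.875)+1/2·(-1.875)+0·(-3.875)=-4.53125; next y=2/5·0.875+1/2·(-4.53125)=-1.915625
n=2: y=-1.915625, sp=-2, e=sp−y=-0.084375; I=-1.959375, D=e−e_prev=2.790625; u=5/4·(-0.084375)+1/2·(-1.959375)+0·2.790625≈-1.085156; next y=2/5·(-1.915625)+1/2·(-1.085156)≈-1.308828
n=3: y≈-1.308828, sp=4, e=sp−y≈5.308828; I≈3.349453, D=e−e_prev≈5.393203; u=5/4·5.308828+1/2·3.349453+0·5.393203≈8.310762; next y=2/5·(-1.308828)+1/2·8.310762≈3.631850
n=4: y≈3.631850, sp=4, e=sp−y≈0.368150; I≈3.717604, D=e−e_prev≈-4.940678; u=5/4·0.368150+1/2·3.717604+0·(-4.940678)≈2.318990; next y=2/5·3.631850+1/2·2.318990≈2.612235
n=5: y≈2.612235, sp=4, e=sp−y≈1.387765; I≈5.105369, D=e−e_prev≈1.019615; u=5/4·1.387765+1/2·5.105369+0·1.019615≈4.287391; next y=2/5·2.612235+1/2·4.287391≈3.188589
n=6: y≈3.188589, sp=4, e=sp−y≈0.811411; I≈5.916779, D=e−e_prev≈-0.576355; u=5/4·0.811411+1/2·5.916779+0·(-0.576355)≈3.972653; next y=2/5·3.188589+1/2·3.972653≈3.261762
n=7: y≈3.261762, sp=4, e=sp−y≈0.738238; I≈6.655017, D=e−e_prev≈-0.073173; u=5/4·0.738238+1/2·6.655017+0·(-0.073173)≈4.250306; next y=2/5·3.261762+1/2·4.250306≈3.429858
n=8: y≈3.429858, sp=4, e=sp−y≈0.570142; I≈7.225159, D=e−e_prev≈-0.168096; u=5/4·0.570142+1/2·7.225159+0·(-0.168096)≈4.325257; next y=2/5·3.429858+1/2·4.325257≈3.534572
n=9: y≈3.534572, sp=4, e=sp−y≈0.465428; I≈7.690588, D=e−e_prev≈-0.104714; u=5/4·0.465428+1/2·7.690588+0·(-0.104714)≈4.427079; next y=2/5·3.534572+1/2·4.427079≈3.627368
n=10: y≈3.627368, sp=4, e=sp−y≈0.372632; I≈8.063219, D=e−e_prev≈-0.092796; u=5/4·0.372632+1/2·8.063219+0·(-0.092796)≈4.497399; next y=2/5·3.627368+1/2·4.497399≈3.699647
n=11: y≈3.699647, sp=4, e=sp−y≈0.300353; I≈8.363572, D=e−e_prev≈-0.072279; u=5/4·0.300353+1/2·8.363572+0·(-0.072279)≈4.557227; next y=2/5·3.699647+1/2·4.557227≈3.758473
n=12: y≈3.758473, sp=4, e=sp−y≈0.241527; I≈8.605100, D=e−e_prev≈-0.058826; u=5/4·0.241527+1/2·8.605100+0·(-0.058826)≈4.604459; next y=2/5·3.758473+1/2·4.604459≈3.805619

0 1 1.750 0.000
1 -2 -4.531 0.875
2 -2 -1.085 -1.916
3 4 8.311 -1.309
4 4 2.319 3.632
5 4 4.287 2.612
6 4 3.973 3.189
7 4 4.250 3.262
8 4 4.325 3.430
9 4 4.427 3.535
10 4 4.497 3.627
11 4 4.557 3.700
12 4 4.604 3.758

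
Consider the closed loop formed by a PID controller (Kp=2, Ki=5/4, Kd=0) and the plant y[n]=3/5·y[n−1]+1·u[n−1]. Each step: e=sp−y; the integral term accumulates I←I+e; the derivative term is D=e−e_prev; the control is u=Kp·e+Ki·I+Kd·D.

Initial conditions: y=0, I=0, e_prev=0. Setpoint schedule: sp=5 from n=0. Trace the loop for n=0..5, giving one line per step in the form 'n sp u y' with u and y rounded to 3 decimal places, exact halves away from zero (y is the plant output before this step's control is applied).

0 5 16.250 0.000
1 5 -30.313 16.250
2 5 75.266 -20.563
3 5 -164.126 62.928
4 5 378.679 -126.369
5 5 -852.097 302.858

(exact arithmetic carried between steps; '≈' marks a value shown rounded to 6 d.p. or computed from one; I and e_prev carry over from the previous line; the table rounds u and y to 3 d.p., halves away from zero)
n=0: y=0, sp=5, e=sp−y=5; I=5, D=e−e_prev=5; u=2·5+5/4·5+0·5=16.25; next y=3/5·0+1·16.25=16.25
n=1: y=16.25, sp=5, e=sp−y=-11.25; I=-6.25, D=e−e_prev=-16.25; u=2·(-11.25)+5/4·(-6.25)+0·(-16.25)=-30.3125; next y=3/5·16.25+1·(-30.3125)=-20.5625
n=2: y=-20.5625, sp=5, e=sp−y=25.5625; I=19.3125, D=e−e_prev=36.8125; u=2·25.5625+5/4·19.3125+0·36.8125=75.265625; next y=3/5·(-20.5625)+1·75.265625=62.928125
n=3: y=62.928125, sp=5, e=sp−y=-57.928125; I=-38.615625, D=e−e_prev=-83.490625; u=2·(-57.928125)+5/4·(-38.615625)+0·(-83.490625)≈-164.125781; next y=3/5·62.928125+1·(-164.125781)≈-126.368906
n=4: y≈-126.368906, sp=5, e=sp−y≈131.368906; I≈92.753281, D=e−e_prev≈189.297031; u=2·131.368906+5/4·92.753281+0·189.297031≈378.679414; next y=3/5·(-126.368906)+1·378.679414≈302.858070
n=5: y≈302.858070, sp=5, e=sp−y≈-297.858070; I≈-205.104789, D=e−e_prev≈-429.226977; u=2·(-297.858070)+5/4·(-205.104789)+0·(-429.226977)≈-852.097127; next y=3/5·302.858070+1·(-852.097127)≈-670.382285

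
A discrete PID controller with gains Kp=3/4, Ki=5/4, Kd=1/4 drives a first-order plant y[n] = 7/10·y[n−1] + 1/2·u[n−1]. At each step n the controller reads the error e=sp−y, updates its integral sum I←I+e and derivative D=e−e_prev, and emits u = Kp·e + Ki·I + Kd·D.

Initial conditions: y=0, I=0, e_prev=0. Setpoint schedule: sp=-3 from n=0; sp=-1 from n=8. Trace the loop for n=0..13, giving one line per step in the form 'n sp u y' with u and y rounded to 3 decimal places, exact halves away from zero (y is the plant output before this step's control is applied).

(exact arithmetic carried between steps; '≈' marks a value shown rounded to 6 d.p. or computed from one; I and e_prev carry over from the previous line; the table rounds u and y to 3 d.p., halves away from zero)
n=0: y=0, sp=-3, e=sp−y=-3; I=-3, D=e−e_prev=-3; u=3/4·(-3)+5/4·(-3)+1/4·(-3)=-6.75; next y=7/10·0+1/2·(-6.75)=-3.375
n=1: y=-3.375, sp=-3, e=sp−y=0.375; I=-2.625, D=e−e_prev=3.375; u=3/4·0.375+5/4·(-2.625)+1/4·3.375=-2.15625; next y=7/10·(-3.375)+1/2·(-2.15625)=-3.440625
n=2: y=-3.440625, sp=-3, e=sp−y=0.440625; I=-2.184375, D=e−e_prev=0.065625; u=3/4·0.440625+5/4·(-2.184375)+1/4·0.065625≈-2.383594; next y=7/10·(-3.440625)+1/2·(-2.383594)≈-3.600234
n=3: y≈-3.600234, sp=-3, e=sp−y≈0.600234; I≈-1.584141, D=e−e_prev≈0.159609; u=3/4·0.600234+5/4·(-1.584141)+1/4·0.159609≈-1.490098; next y=7/10·(-3.600234)+1/2·(-1.490098)≈-3.265213
n=4: y≈-3.265213, sp=-3, e=sp−y≈0.265213; I≈-1.318928, D=e−e_prev≈-0.335021; u=3/4·0.265213+5/4·(-1.318928)+1/4·(-0.335021)≈-1.533505; next y=7/10·(-3.265213)+1/2·(-1.533505)≈-3.052402
n=5: y≈-3.052402, sp=-3, e=sp−y≈0.052402; I≈-1.266526, D=e−e_prev≈-0.212811; u=3/4·0.052402+5/4·(-1.266526)+1/4·(-0.212811)≈-1.597059; next y=7/10·(-3.052402)+1/2·(-1.597059)≈-2.935211
n=6: y≈-2.935211, sp=-3, e=sp−y≈-0.064789; I≈-1.331315, D=e−e_prev≈-0.117191; u=3/4·(-0.064789)+5/4·(-1.331315)+1/4·(-0.117191)≈-1.742034; next y=7/10·(-2.935211)+1/2·(-1.742034)≈-2.925664
n=7: y≈-2.925664, sp=-3, e=sp−y≈-0.074336; I≈-1.405651, D=e−e_prev≈-0.009546; u=3/4·(-0.074336)+5/4·(-1.405651)+1/4·(-0.009546)≈-1.815202; next y=7/10·(-2.925664)+1/2·(-1.815202)≈-2.955566
n=8: y≈-2.955566, sp=-1, e=sp−y≈1.955566; I≈0.549915, D=e−e_prev≈2.029902; u=3/4·1.955566+5/4·0.549915+1/4·2.029902≈2.661544; next y=7/10·(-2.955566)+1/2·2.661544≈-0.738124
n=9: y≈-0.738124, sp=-1, e=sp−y≈-0.261876; I≈0.288039, D=e−e_prev≈-2.217442; u=3/4·(-0.261876)+5/4·0.288039+1/4·(-2.217442)≈-0.390718; next y=7/10·(-0.738124)+1/2·(-0.390718)≈-0.712046
n=10: y≈-0.712046, sp=-1, e=sp−y≈-0.287954; I≈0.000085, D=e−e_prev≈-0.026078; u=3/4·(-0.287954)+5/4·0.000085+1/4·(-0.026078)≈-0.222378; next y=7/10·(-0.712046)+1/2·(-0.222378)≈-0.609621
n=11: y≈-0.609621, sp=-1, e=sp−y≈-0.390379; I≈-0.390293, D=e−e_prev≈-0.102425; u=3/4·(-0.390379)+5/4·(-0.390293)+1/4·(-0.102425)≈-0.806257; next y=7/10·(-0.609621)+1/2·(-0.806257)≈-0.829863
n=12: y≈-0.829863, sp=-1, e=sp−y≈-0.170137; I≈-0.560430, D=e−e_prev≈0.220242; u=3/4·(-0.170137)+5/4·(-0.560430)+1/4·0.220242≈-0.773079; next y=7/10·(-0.829863)+1/2·(-0.773079)≈-0.967444
n=13: y≈-0.967444, sp=-1, e=sp−y≈-0.032556; I≈-0.592986, D=e−e_prev≈0.137581; u=3/4·(-0.032556)+5/4·(-0.592986)+1/4·0.137581≈-0.731254; next y=7/10·(-0.967444)+1/2·(-0.731254)≈-1.042838

0 -3 -6.750 0.000
1 -3 -2.156 -3.375
2 -3 -2.384 -3.441
3 -3 -1.490 -3.600
4 -3 -1.534 -3.265
5 -3 -1.597 -3.052
6 -3 -1.742 -2.935
7 -3 -1.815 -2.926
8 -1 2.662 -2.956
9 -1 -0.391 -0.738
10 -1 -0.222 -0.712
11 -1 -0.806 -0.610
12 -1 -0.773 -0.830
13 -1 -0.731 -0.967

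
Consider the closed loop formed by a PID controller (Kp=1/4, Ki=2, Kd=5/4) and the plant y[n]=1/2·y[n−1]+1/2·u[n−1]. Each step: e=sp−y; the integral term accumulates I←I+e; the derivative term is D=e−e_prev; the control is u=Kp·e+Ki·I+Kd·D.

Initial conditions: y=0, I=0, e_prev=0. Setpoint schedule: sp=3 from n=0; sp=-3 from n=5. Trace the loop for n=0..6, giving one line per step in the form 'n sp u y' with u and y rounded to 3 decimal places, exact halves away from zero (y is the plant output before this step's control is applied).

0 3 10.500 0.000
1 3 -5.625 5.250
2 3 15.469 -0.188
3 3 -12.352 7.641
4 3 23.139 -2.355
5 -3 -44.260 10.392
6 -3 48.031 -16.934

(exact arithmetic carried between steps; '≈' marks a value shown rounded to 6 d.p. or computed from one; I and e_prev carry over from the previous line; the table rounds u and y to 3 d.p., halves away from zero)
n=0: y=0, sp=3, e=sp−y=3; I=3, D=e−e_prev=3; u=1/4·3+2·3+5/4·3=10.5; next y=1/2·0+1/2·10.5=5.25
n=1: y=5.25, sp=3, e=sp−y=-2.25; I=0.75, D=e−e_prev=-5.25; u=1/4·(-2.25)+2·0.75+5/4·(-5.25)=-5.625; next y=1/2·5.25+1/2·(-5.625)=-0.1875
n=2: y=-0.1875, sp=3, e=sp−y=3.1875; I=3.9375, D=e−e_prev=5.4375; u=1/4·3.1875+2·3.9375+5/4·5.4375=15.46875; next y=1/2·(-0.1875)+1/2·15.46875=7.640625
n=3: y=7.640625, sp=3, e=sp−y=-4.640625; I=-0.703125, D=e−e_prev=-7.828125; u=1/4·(-4.640625)+2·(-0.703125)+5/4·(-7.828125)≈-12.351563; next y=1/2·7.640625+1/2·(-12.351563)≈-2.355469
n=4: y≈-2.355469, sp=3, e=sp−y≈5.355469; I≈4.652344, D=e−e_prev≈9.996094; u=1/4·5.355469+2·4.652344+5/4·9.996094≈23.138672; next y=1/2·(-2.355469)+1/2·23.138672≈10.391602
n=5: y≈10.391602, sp=-3, e=sp−y≈-13.391602; I≈-8.739258, D=e−e_prev≈-18.747070; u=1/4·(-13.391602)+2·(-8.739258)+5/4·(-18.747070)≈-44.260254; next y=1/2·10.391602+1/2·(-44.260254)≈-16.934326
n=6: y≈-16.934326, sp=-3, e=sp−y≈13.934326; I≈5.195068, D=e−e_prev≈27.325928; u=1/4·13.934326+2·5.195068+5/4·27.325928≈48.031128; next y=1/2·(-16.934326)+1/2·48.031128≈15.548401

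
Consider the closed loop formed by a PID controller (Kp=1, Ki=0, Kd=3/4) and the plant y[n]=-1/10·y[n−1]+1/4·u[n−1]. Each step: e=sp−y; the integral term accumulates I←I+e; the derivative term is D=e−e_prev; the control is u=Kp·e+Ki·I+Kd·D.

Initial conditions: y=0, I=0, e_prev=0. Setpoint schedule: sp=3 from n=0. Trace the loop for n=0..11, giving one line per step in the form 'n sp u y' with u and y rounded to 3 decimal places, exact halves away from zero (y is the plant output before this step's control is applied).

0 3 5.250 0.000
1 3 0.703 1.313
2 3 3.906 0.045
3 3 1.332 0.972
4 3 3.316 0.236
5 3 1.767 0.806
6 3 2.972 0.361
7 3 2.034 0.707
8 3 2.764 0.438
9 3 2.196 0.647
10 3 2.638 0.484
11 3 2.294 0.611

(exact arithmetic carried between steps; '≈' marks a value shown rounded to 6 d.p. or computed from one; I and e_prev carry over from the previous line; the table rounds u and y to 3 d.p., halves away from zero)
n=0: y=0, sp=3, e=sp−y=3; I=3, D=e−e_prev=3; u=1·3+0·3+3/4·3=5.25; next y=-1/10·0+1/4·5.25=1.3125
n=1: y=1.3125, sp=3, e=sp−y=1.6875; I=4.6875, D=e−e_prev=-1.3125; u=1·1.6875+0·4.6875+3/4·(-1.3125)=0.703125; next y=-1/10·1.3125+1/4·0.703125≈0.044531
n=2: y≈0.044531, sp=3, e=sp−y≈2.955469; I≈7.642969, D=e−e_prev≈1.267969; u=1·2.955469+0·7.642969+3/4·1.267969≈3.906445; next y=-1/10·0.044531+1/4·3.906445≈0.972158
n=3: y≈0.972158, sp=3, e=sp−y≈2.027842; I≈9.670811, D=e−e_prev≈-0.927627; u=1·2.027842+0·9.670811+3/4·(-0.927627)≈1.332122; next y=-1/10·0.972158+1/4·1.332122≈0.235815
n=4: y≈0.235815, sp=3, e=sp−y≈2.764185; I≈12.434996, D=e−e_prev≈0.736344; u=1·2.764185+0·12.434996+3/4·0.736344≈3.316443; next y=-1/10·0.235815+1/4·3.316443≈0.805529
n=5: y≈0.805529, sp=3, e=sp−y≈2.194471; I≈14.629467, D=e−e_prev≈-0.569715; u=1·2.194471+0·14.629467+3/4·(-0.569715)≈1.767185; next y=-1/10·0.805529+1/4·1.767185≈0.361243
n=6: y≈0.361243, sp=3, e=sp−y≈2.638757; I≈17.268223, D=e−e_prev≈0.444286; u=1·2.638757+0·17.268223+3/4·0.444286≈2.971971; next y=-1/10·0.361243+1/4·2.971971≈0.706869
n=7: y≈0.706869, sp=3, e=sp−y≈2.293131; I≈19.561355, D=e−e_prev≈-0.345625; u=1·2.293131+0·19.561355+3/4·(-0.345625)≈2.033913; next y=-1/10·0.706869+1/4·2.033913≈0.437791
n=8: y≈0.437791, sp=3, e=sp−y≈2.562209; I≈22.123564, D=e−e_prev≈0.269077; u=1·2.562209+0·22.123564+3/4·0.269077≈2.764017; next y=-1/10·0.437791+1/4·2.764017≈0.647225
n=9: y≈0.647225, sp=3, e=sp−y≈2.352775; I≈24.476339, D=e−e_prev≈-0.209434; u=1·2.352775+0·24.476339+3/4·(-0.209434)≈2.195700; next y=-1/10·0.647225+1/4·2.195700≈0.484202
n=10: y≈0.484202, sp=3, e=sp−y≈2.515798; I≈26.992136, D=e−e_prev≈0.163023; u=1·2.515798+0·26.992136+3/4·0.163023≈2.638065; next y=-1/10·0.484202+1/4·2.638065≈0.611096
n=11: y≈0.611096, sp=3, e=sp−y≈2.388904; I≈29.381040, D=e−e_prev≈-0.126893; u=1·2.388904+0·29.381040+3/4·(-0.126893)≈2.293734; next y=-1/10·0.611096+1/4·2.293734≈0.512324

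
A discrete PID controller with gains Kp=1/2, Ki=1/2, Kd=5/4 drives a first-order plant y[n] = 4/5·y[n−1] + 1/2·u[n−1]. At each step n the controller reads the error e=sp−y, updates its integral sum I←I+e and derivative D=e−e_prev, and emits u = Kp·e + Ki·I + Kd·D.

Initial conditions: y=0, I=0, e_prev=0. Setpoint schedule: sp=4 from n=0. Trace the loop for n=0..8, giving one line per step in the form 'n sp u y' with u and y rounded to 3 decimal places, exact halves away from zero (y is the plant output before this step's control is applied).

0 4 9.000 0.000
1 4 -4.125 4.500
2 4 7.916 1.538
3 4 -2.769 5.188
4 4 6.650 2.766
5 4 -1.997 5.537
6 4 5.437 3.431
7 4 -1.484 5.464
8 4 4.453 3.629

(exact arithmetic carried between steps; '≈' marks a value shown rounded to 6 d.p. or computed from one; I and e_prev carry over from the previous line; the table rounds u and y to 3 d.p., halves away from zero)
n=0: y=0, sp=4, e=sp−y=4; I=4, D=e−e_prev=4; u=1/2·4+1/2·4+5/4·4=9; next y=4/5·0+1/2·9=4.5
n=1: y=4.5, sp=4, e=sp−y=-0.5; I=3.5, D=e−e_prev=-4.5; u=1/2·(-0.5)+1/2·3.5+5/4·(-4.5)=-4.125; next y=4/5·4.5+1/2·(-4.125)=1.5375
n=2: y=1.5375, sp=4, e=sp−y=2.4625; I=5.9625, D=e−e_prev=2.9625; u=1/2·2.4625+1/2·5.9625+5/4·2.9625=7.915625; next y=4/5·1.5375+1/2·7.915625≈5.187813
n=3: y≈5.187813, sp=4, e=sp−y≈-1.187813; I≈4.774688, D=e−e_prev≈-3.650313; u=1/2·(-1.187813)+1/2·4.774688+5/4·(-3.650313)≈-2.769453; next y=4/5·5.187813+1/2·(-2.769453)≈2.765523
n=4: y≈2.765523, sp=4, e=sp−y≈1.234477; I≈6.009164, D=e−e_prev≈2.422289; u=1/2·1.234477+1/2·6.009164+5/4·2.422289≈6.649682; next y=4/5·2.765523+1/2·6.649682≈5.537260
n=5: y≈5.537260, sp=4, e=sp−y≈-1.537260; I≈4.471904, D=e−e_prev≈-2.771736; u=1/2·(-1.537260)+1/2·4.471904+5/4·(-2.771736)≈-1.997348; next y=4/5·5.537260+1/2·(-1.997348)≈3.431134
n=6: y≈3.431134, sp=4, e=sp−y≈0.568866; I≈5.040771, D=e−e_prev≈2.106126; u=1/2·0.568866+1/2·5.040771+5/4·2.106126≈5.437476; next y=4/5·3.431134+1/2·5.437476≈5.463645
n=7: y≈5.463645, sp=4, e=sp−y≈-1.463645; I≈3.577126, D=e−e_prev≈-2.032511; u=1/2·(-1.463645)+1/2·3.577126+5/4·(-2.032511)≈-1.483898; next y=4/5·5.463645+1/2·(-1.483898)≈3.628967
n=8: y≈3.628967, sp=4, e=sp−y≈0.371033; I≈3.948159, D=e−e_prev≈1.834678; u=1/2·0.371033+1/2·3.948159+5/4·1.834678≈4.452944; next y=4/5·3.628967+1/2·4.452944≈5.129645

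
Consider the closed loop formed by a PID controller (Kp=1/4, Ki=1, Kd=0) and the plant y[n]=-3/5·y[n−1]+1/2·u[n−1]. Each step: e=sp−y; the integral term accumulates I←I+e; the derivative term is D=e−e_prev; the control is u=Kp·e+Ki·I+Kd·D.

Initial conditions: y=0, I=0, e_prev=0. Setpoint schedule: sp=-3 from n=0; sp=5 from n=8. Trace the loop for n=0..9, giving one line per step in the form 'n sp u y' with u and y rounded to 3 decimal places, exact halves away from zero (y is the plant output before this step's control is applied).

0 -3 -3.750 0.000
1 -3 -4.406 -1.875
2 -3 -6.527 -1.078
3 -3 -6.526 -2.617
4 -3 -8.064 -1.693
5 -3 -7.717 -3.016
6 -3 -8.910 -2.049
7 -3 -8.390 -3.226
8 5 0.628 -2.259
9 5 2.976 1.670

(exact arithmetic carried between steps; '≈' marks a value shown rounded to 6 d.p. or computed from one; I and e_prev carry over from the previous line; the table rounds u and y to 3 d.p., halves away from zero)
n=0: y=0, sp=-3, e=sp−y=-3; I=-3, D=e−e_prev=-3; u=1/4·(-3)+1·(-3)+0·(-3)=-3.75; next y=-3/5·0+1/2·(-3.75)=-1.875
n=1: y=-1.875, sp=-3, e=sp−y=-1.125; I=-4.125, D=e−e_prev=1.875; u=1/4·(-1.125)+1·(-4.125)+0·1.875=-4.40625; next y=-3/5·(-1.875)+1/2·(-4.40625)=-1.078125
n=2: y=-1.078125, sp=-3, e=sp−y=-1.921875; I=-6.046875, D=e−e_prev=-0.796875; u=1/4·(-1.921875)+1·(-6.046875)+0·(-0.796875)≈-6.527344; next y=-3/5·(-1.078125)+1/2·(-6.527344)≈-2.616797
n=3: y≈-2.616797, sp=-3, e=sp−y≈-0.383203; I≈-6.430078, D=e−e_prev≈1.538672; u=1/4·(-0.383203)+1·(-6.430078)+0·1.538672≈-6.525879; next y=-3/5·(-2.616797)+1/2·(-6.525879)≈-1.692861
n=4: y≈-1.692861, sp=-3, e=sp−y≈-1.307139; I≈-7.737217, D=e−e_prev≈-0.923936; u=1/4·(-1.307139)+1·(-7.737217)+0·(-0.923936)≈-8.064001; next y=-3/5·(-1.692861)+1/2·(-8.064001)≈-3.016284
n=5: y≈-3.016284, sp=-3, e=sp−y≈0.016284; I≈-7.720933, D=e−e_prev≈1.323423; u=1/4·0.016284+1·(-7.720933)+0·1.323423≈-7.716862; next y=-3/5·(-3.016284)+1/2·(-7.716862)≈-2.048661
n=6: y≈-2.048661, sp=-3, e=sp−y≈-0.951339; I≈-8.672272, D=e−e_prev≈-0.967623; u=1/4·(-0.951339)+1·(-8.672272)+0·(-0.967623)≈-8.910107; next y=-3/5·(-2.048661)+1/2·(-8.910107)≈-3.225857
n=7: y≈-3.225857, sp=-3, e=sp−y≈0.225857; I≈-8.446415, D=e−e_prev≈1.177197; u=1/4·0.225857+1·(-8.446415)+0·1.177197≈-8.389951; next y=-3/5·(-3.225857)+1/2·(-8.389951)≈-2.259461
n=8: y≈-2.259461, sp=5, e=sp−y≈7.259461; I≈-1.186954, D=e−e_prev≈7.033604; u=1/4·7.259461+1·(-1.186954)+0·7.033604≈0.627911; next y=-3/5·(-2.259461)+1/2·0.627911≈1.669632
n=9: y≈1.669632, sp=5, e=sp−y≈3.330368; I≈2.143414, D=e−e_prev≈-3.929093; u=1/4·3.330368+1·2.143414+0·(-3.929093)≈2.976006; next y=-3/5·1.669632+1/2·2.976006≈0.486223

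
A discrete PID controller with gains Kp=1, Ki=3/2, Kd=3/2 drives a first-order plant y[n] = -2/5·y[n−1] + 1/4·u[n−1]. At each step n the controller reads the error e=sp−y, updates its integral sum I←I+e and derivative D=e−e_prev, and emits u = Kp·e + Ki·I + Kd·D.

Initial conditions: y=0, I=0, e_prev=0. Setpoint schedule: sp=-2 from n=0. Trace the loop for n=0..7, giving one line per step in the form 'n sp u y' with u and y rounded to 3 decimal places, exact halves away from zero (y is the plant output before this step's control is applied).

(exact arithmetic carried between steps; '≈' marks a value shown rounded to 6 d.p. or computed from one; I and e_prev carry over from the previous line; the table rounds u and y to 3 d.p., halves away from zero)
n=0: y=0, sp=-2, e=sp−y=-2; I=-2, D=e−e_prev=-2; u=1·(-2)+3/2·(-2)+3/2·(-2)=-8; next y=-2/5·0+1/4·(-8)=-2
n=1: y=-2, sp=-2, e=sp−y=0; I=-2, D=e−e_prev=2; u=1·0+3/2·(-2)+3/2·2=0; next y=-2/5·(-2)+1/4·0=0.8
n=2: y=0.8, sp=-2, e=sp−y=-2.8; I=-4.8, D=e−e_prev=-2.8; u=1·(-2.8)+3/2·(-4.8)+3/2·(-2.8)=-14.2; next y=-2/5·0.8+1/4·(-14.2)=-3.87
n=3: y=-3.87, sp=-2, e=sp−y=1.87; I=-2.93, D=e−e_prev=4.67; u=1·1.87+3/2·(-2.93)+3/2·4.67=4.48; next y=-2/5·(-3.87)+1/4·4.48=2.668
n=4: y=2.668, sp=-2, e=sp−y=-4.668; I=-7.598, D=e−e_prev=-6.538; u=1·(-4.668)+3/2·(-7.598)+3/2·(-6.538)=-25.872; next y=-2/5·2.668+1/4·(-25.872)=-7.5352
n=5: y=-7.5352, sp=-2, e=sp−y=5.5352; I=-2.0628, D=e−e_prev=10.2032; u=1·5.5352+3/2·(-2.0628)+3/2·10.2032=17.7458; next y=-2/5·(-7.5352)+1/4·17.7458=7.45053
n=6: y=7.45053, sp=-2, e=sp−y=-9.45053; I=-11.51333, D=e−e_prev=-14.98573; u=1·(-9.45053)+3/2·(-11.51333)+3/2·(-14.98573)=-49.19912; next y=-2/5·7.45053+1/4·(-49.19912)=-15.279992
n=7: y=-15.279992, sp=-2, e=sp−y=13.279992; I=1.766662, D=e−e_prev=22.730522; u=1·13.279992+3/2·1.766662+3/2·22.730522=50.025768; next y=-2/5·(-15.279992)+1/4·50.025768≈18.618439

0 -2 -8.000 0.000
1 -2 0.000 -2.000
2 -2 -14.200 0.800
3 -2 4.480 -3.870
4 -2 -25.872 2.668
5 -2 17.746 -7.535
6 -2 -49.199 7.451
7 -2 50.026 -15.280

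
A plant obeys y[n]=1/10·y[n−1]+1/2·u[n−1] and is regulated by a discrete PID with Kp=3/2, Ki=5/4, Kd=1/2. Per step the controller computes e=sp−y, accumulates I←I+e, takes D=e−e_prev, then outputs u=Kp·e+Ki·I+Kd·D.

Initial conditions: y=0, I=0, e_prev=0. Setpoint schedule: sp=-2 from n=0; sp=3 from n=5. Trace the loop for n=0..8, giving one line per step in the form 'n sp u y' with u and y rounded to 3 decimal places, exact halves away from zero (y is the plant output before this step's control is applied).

0 -2 -6.500 0.000
1 -2 2.563 -3.250
2 -2 -11.170 0.956
3 -2 8.186 -5.490
4 -2 -20.034 3.544
5 3 36.725 -9.663
6 3 -44.492 17.396
7 3 74.225 -20.506
8 3 -95.940 35.062

(exact arithmetic carried between steps; '≈' marks a value shown rounded to 6 d.p. or computed from one; I and e_prev carry over from the previous line; the table rounds u and y to 3 d.p., halves away from zero)
n=0: y=0, sp=-2, e=sp−y=-2; I=-2, D=e−e_prev=-2; u=3/2·(-2)+5/4·(-2)+1/2·(-2)=-6.5; next y=1/10·0+1/2·(-6.5)=-3.25
n=1: y=-3.25, sp=-2, e=sp−y=1.25; I=-0.75, D=e−e_prev=3.25; u=3/2·1.25+5/4·(-0.75)+1/2·3.25=2.5625; next y=1/10·(-3.25)+1/2·2.5625=0.95625
n=2: y=0.95625, sp=-2, e=sp−y=-2.95625; I=-3.70625, D=e−e_prev=-4.20625; u=3/2·(-2.95625)+5/4·(-3.70625)+1/2·(-4.20625)≈-11.170313; next y=1/10·0.95625+1/2·(-11.170313)≈-5.489531
n=3: y≈-5.489531, sp=-2, e=sp−y≈3.489531; I≈-0.216719, D=e−e_prev≈6.445781; u=3/2·3.489531+5/4·(-0.216719)+1/2·6.445781≈8.186289; next y=1/10·(-5.489531)+1/2·8.186289≈3.544191
n=4: y≈3.544191, sp=-2, e=sp−y≈-5.544191; I≈-5.760910, D=e−e_prev≈-9.033723; u=3/2·(-5.544191)+5/4·(-5.760910)+1/2·(-9.033723)≈-20.034286; next y=1/10·3.544191+1/2·(-20.034286)≈-9.662724
n=5: y≈-9.662724, sp=3, e=sp−y≈12.662724; I≈6.901814, D=e−e_prev≈18.206915; u=3/2·12.662724+5/4·6.901814+1/2·18.206915≈36.724811; next y=1/10·(-9.662724)+1/2·36.724811≈17.396133
n=6: y≈17.396133, sp=3, e=sp−y≈-14.396133; I≈-7.494319, D=e−e_prev≈-27.058857; u=3/2·(-14.396133)+5/4·(-7.494319)+1/2·(-27.058857)≈-44.491527; next y=1/10·17.396133+1/2·(-44.491527)≈-20.506150
n=7: y≈-20.506150, sp=3, e=sp−y≈23.506150; I≈16.011831, D=e−e_prev≈37.902283; u=3/2·23.506150+5/4·16.011831+1/2·37.902283≈74.225156; next y=1/10·(-20.506150)+1/2·74.225156≈35.061963
n=8: y≈35.061963, sp=3, e=sp−y≈-32.061963; I≈-16.050132, D=e−e_prev≈-55.568113; u=3/2·(-32.061963)+5/4·(-16.050132)+1/2·(-55.568113)≈-95.939665; next y=1/10·35.061963+1/2·(-95.939665)≈-44.463636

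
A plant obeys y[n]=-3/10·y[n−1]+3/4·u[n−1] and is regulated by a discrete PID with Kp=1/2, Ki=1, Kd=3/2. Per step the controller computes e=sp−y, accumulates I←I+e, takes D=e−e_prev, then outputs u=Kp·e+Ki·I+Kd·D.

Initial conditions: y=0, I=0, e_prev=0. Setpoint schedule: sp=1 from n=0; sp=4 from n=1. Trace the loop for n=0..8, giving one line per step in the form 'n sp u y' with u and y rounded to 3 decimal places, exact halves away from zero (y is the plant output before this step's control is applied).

(exact arithmetic carried between steps; '≈' marks a value shown rounded to 6 d.p. or computed from one; I and e_prev carry over from the previous line; the table rounds u and y to 3 d.p., halves away from zero)
n=0: y=0, sp=1, e=sp−y=1; I=1, D=e−e_prev=1; u=1/2·1+1·1+3/2·1=3; next y=-3/10·0+3/4·3=2.25
n=1: y=2.25, sp=4, e=sp−y=1.75; I=2.75, D=e−e_prev=0.75; u=1/2·1.75+1·2.75+3/2·0.75=4.75; next y=-3/10·2.25+3/4·4.75=2.8875
n=2: y=2.8875, sp=4, e=sp−y=1.1125; I=3.8625, D=e−e_prev=-0.6375; u=1/2·1.1125+1·3.8625+3/2·(-0.6375)=3.4625; next y=-3/10·2.8875+3/4·3.4625=1.730625
n=3: y=1.730625, sp=4, e=sp−y=2.269375; I=6.131875, D=e−e_prev=1.156875; u=1/2·2.269375+1·6.131875+3/2·1.156875=9.001875; next y=-3/10·1.730625+3/4·9.001875≈6.232219
n=4: y≈6.232219, sp=4, e=sp−y≈-2.232219; I≈3.899656, D=e−e_prev≈-4.501594; u=1/2·(-2.232219)+1·3.899656+3/2·(-4.501594)≈-3.968844; next y=-3/10·6.232219+3/4·(-3.968844)≈-4.846298
n=5: y≈-4.846298, sp=4, e=sp−y≈8.846298; I≈12.745955, D=e−e_prev≈11.078517; u=1/2·8.846298+1·12.745955+3/2·11.078517≈33.786880; next y=-3/10·(-4.846298)+3/4·33.786880≈26.794049
n=6: y≈26.794049, sp=4, e=sp−y≈-22.794049; I≈-10.048095, D=e−e_prev≈-31.640348; u=1/2·(-22.794049)+1·(-10.048095)+3/2·(-31.640348)≈-68.905641; next y=-3/10·26.794049+3/4·(-68.905641)≈-59.717445
n=7: y≈-59.717445, sp=4, e=sp−y≈63.717445; I≈53.669351, D=e−e_prev≈86.511495; u=1/2·63.717445+1·53.669351+3/2·86.511495≈215.295316; next y=-3/10·(-59.717445)+3/4·215.295316≈179.386720
n=8: y≈179.386720, sp=4, e=sp−y≈-175.386720; I≈-121.717370, D=e−e_prev≈-239.104166; u=1/2·(-175.386720)+1·(-121.717370)+3/2·(-239.104166)≈-568.066978; next y=-3/10·179.386720+3/4·(-568.066978)≈-479.866250

0 1 3.000 0.000
1 4 4.750 2.250
2 4 3.463 2.888
3 4 9.002 1.731
4 4 -3.969 6.232
5 4 33.787 -4.846
6 4 -68.906 26.794
7 4 215.295 -59.717
8 4 -568.067 179.387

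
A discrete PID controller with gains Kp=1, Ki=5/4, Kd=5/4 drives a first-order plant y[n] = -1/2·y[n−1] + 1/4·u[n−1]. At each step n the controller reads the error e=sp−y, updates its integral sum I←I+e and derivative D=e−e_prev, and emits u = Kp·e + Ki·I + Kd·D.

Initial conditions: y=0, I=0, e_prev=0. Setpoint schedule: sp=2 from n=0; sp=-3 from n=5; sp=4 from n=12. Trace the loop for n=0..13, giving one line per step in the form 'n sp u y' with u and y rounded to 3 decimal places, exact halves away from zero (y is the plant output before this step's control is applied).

0 2 7.000 0.000
1 2 0.875 1.750
2 2 11.797 -0.656
3 2 -1.658 3.277
4 2 20.319 -2.053
5 -3 -27.336 6.106
6 -3 33.708 -9.887
7 -3 -59.078 13.371
8 -3 71.420 -21.455
9 -3 -124.173 28.582
10 -3 157.604 -45.334
11 -3 -257.783 62.068
12 4 371.054 -95.480
13 4 -536.223 140.503

(exact arithmetic carried between steps; '≈' marks a value shown rounded to 6 d.p. or computed from one; I and e_prev carry over from the previous line; the table rounds u and y to 3 d.p., halves away from zero)
n=0: y=0, sp=2, e=sp−y=2; I=2, D=e−e_prev=2; u=1·2+5/4·2+5/4·2=7; next y=-1/2·0+1/4·7=1.75
n=1: y=1.75, sp=2, e=sp−y=0.25; I=2.25, D=e−e_prev=-1.75; u=1·0.25+5/4·2.25+5/4·(-1.75)=0.875; next y=-1/2·1.75+1/4·0.875=-0.65625
n=2: y=-0.65625, sp=2, e=sp−y=2.65625; I=4.90625, D=e−e_prev=2.40625; u=1·2.65625+5/4·4.90625+5/4·2.40625=11.796875; next y=-1/2·(-0.65625)+1/4·11.796875≈3.277344
n=3: y≈3.277344, sp=2, e=sp−y≈-1.277344; I≈3.628906, D=e−e_prev≈-3.933594; u=1·(-1.277344)+5/4·3.628906+5/4·(-3.933594)≈-1.658203; next y=-1/2·3.277344+1/4·(-1.658203)≈-2.053223
n=4: y≈-2.053223, sp=2, e=sp−y≈4.053223; I≈7.682129, D=e−e_prev≈5.330566; u=1·4.053223+5/4·7.682129+5/4·5.330566≈20.319092; next y=-1/2·(-2.053223)+1/4·20.319092≈6.106384
n=5: y≈6.106384, sp=-3, e=sp−y≈-9.106384; I≈-1.424255, D=e−e_prev≈-13.159607; u=1·(-9.106384)+5/4·(-1.424255)+5/4·(-13.159607)≈-27.336212; next y=-1/2·6.106384+1/4·(-27.336212)≈-9.887245
n=6: y≈-9.887245, sp=-3, e=sp−y≈6.887245; I≈5.462990, D=e−e_prev≈15.993629; u=1·6.887245+5/4·5.462990+5/4·15.993629≈33.708019; next y=-1/2·(-9.887245)+1/4·33.708019≈13.370627
n=7: y≈13.370627, sp=-3, e=sp−y≈-16.370627; I≈-10.907638, D=e−e_prev≈-23.257873; u=1·(-16.370627)+5/4·(-10.907638)+5/4·(-23.257873)≈-59.077515; next y=-1/2·13.370627+1/4·(-59.077515)≈-21.454692
n=8: y≈-21.454692, sp=-3, e=sp−y≈18.454692; I≈7.547055, D=e−e_prev≈34.825320; u=1·18.454692+5/4·7.547055+5/4·34.825320≈71.420161; next y=-1/2·(-21.454692)+1/4·71.420161≈28.582386
n=9: y≈28.582386, sp=-3, e=sp−y≈-31.582386; I≈-24.035332, D=e−e_prev≈-50.037079; u=1·(-31.582386)+5/4·(-24.035332)+5/4·(-50.037079)≈-124.172900; next y=-1/2·28.582386+1/4·(-124.172900)≈-45.334418
n=10: y≈-45.334418, sp=-3, e=sp−y≈42.334418; I≈18.299087, D=e−e_prev≈73.916805; u=1·42.334418+5/4·18.299087+5/4·73.916805≈157.604282; next y=-1/2·(-45.334418)+1/4·157.604282≈62.068280
n=11: y≈62.068280, sp=-3, e=sp−y≈-65.068280; I≈-46.769193, D=e−e_prev≈-107.402698; u=1·(-65.068280)+5/4·(-46.769193)+5/4·(-107.402698)≈-257.783143; next y=-1/2·62.068280+1/4·(-257.783143)≈-95.479926
n=12: y≈-95.479926, sp=4, e=sp−y≈99.479926; I≈52.710733, D=e−e_prev≈164.548205; u=1·99.479926+5/4·52.710733+5/4·164.548205≈371.053598; next y=-1/2·(-95.479926)+1/4·371.053598≈140.503362
n=13: y≈140.503362, sp=4, e=sp−y≈-136.503362; I≈-83.792630, D=e−e_prev≈-235.983288; u=1·(-136.503362)+5/4·(-83.792630)+5/4·(-235.983288)≈-536.223259; next y=-1/2·140.503362+1/4·(-536.223259)≈-204.307496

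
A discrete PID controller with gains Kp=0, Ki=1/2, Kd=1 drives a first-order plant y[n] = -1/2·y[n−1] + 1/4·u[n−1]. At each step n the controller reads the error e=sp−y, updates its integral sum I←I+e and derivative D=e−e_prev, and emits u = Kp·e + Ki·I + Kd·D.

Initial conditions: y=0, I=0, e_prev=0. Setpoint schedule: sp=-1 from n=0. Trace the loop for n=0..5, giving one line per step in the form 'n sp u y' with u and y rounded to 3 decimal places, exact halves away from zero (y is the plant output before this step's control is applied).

0 -1 -1.500 0.000
1 -1 -0.438 -0.375
2 -1 -1.805 0.078
3 -1 -1.038 -0.490
4 -1 -2.575 -0.014
5 -1 -1.659 -0.637

(exact arithmetic carried between steps; '≈' marks a value shown rounded to 6 d.p. or computed from one; I and e_prev carry over from the previous line; the table rounds u and y to 3 d.p., halves away from zero)
n=0: y=0, sp=-1, e=sp−y=-1; I=-1, D=e−e_prev=-1; u=0·(-1)+1/2·(-1)+1·(-1)=-1.5; next y=-1/2·0+1/4·(-1.5)=-0.375
n=1: y=-0.375, sp=-1, e=sp−y=-0.625; I=-1.625, D=e−e_prev=0.375; u=0·(-0.625)+1/2·(-1.625)+1·0.375=-0.4375; next y=-1/2·(-0.375)+1/4·(-0.4375)=0.078125
n=2: y=0.078125, sp=-1, e=sp−y=-1.078125; I=-2.703125, D=e−e_prev=-0.453125; u=0·(-1.078125)+1/2·(-2.703125)+1·(-0.453125)≈-1.804688; next y=-1/2·0.078125+1/4·(-1.804688)≈-0.490234
n=3: y≈-0.490234, sp=-1, e=sp−y≈-0.509766; I≈-3.212891, D=e−e_prev≈0.568359; u=0·(-0.509766)+1/2·(-3.212891)+1·0.568359≈-1.038086; next y=-1/2·(-0.490234)+1/4·(-1.038086)≈-0.014404
n=4: y≈-0.014404, sp=-1, e=sp−y≈-0.985596; I≈-4.198486, D=e−e_prev≈-0.475830; u=0·(-0.985596)+1/2·(-4.198486)+1·(-0.475830)≈-2.575073; next y=-1/2·(-0.014404)+1/4·(-2.575073)≈-0.636566
n=5: y≈-0.636566, sp=-1, e=sp−y≈-0.363434; I≈-4.561920, D=e−e_prev≈0.622162; u=0·(-0.363434)+1/2·(-4.561920)+1·0.622162≈-1.658798; next y=-1/2·(-0.636566)+1/4·(-1.658798)≈-0.096416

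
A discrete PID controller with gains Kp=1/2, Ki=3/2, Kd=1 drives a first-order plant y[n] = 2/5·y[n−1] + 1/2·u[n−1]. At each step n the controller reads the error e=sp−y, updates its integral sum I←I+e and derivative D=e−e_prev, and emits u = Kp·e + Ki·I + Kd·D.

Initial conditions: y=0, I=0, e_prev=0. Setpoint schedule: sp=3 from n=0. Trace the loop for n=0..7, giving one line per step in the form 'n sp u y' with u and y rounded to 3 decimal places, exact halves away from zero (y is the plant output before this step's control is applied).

0 3 9.000 0.000
1 3 -3.000 4.500
2 3 11.850 0.300
3 3 -5.535 6.045
4 3 14.826 -0.350
5 3 -9.412 7.273
6 3 19.011 -1.797
7 3 -14.615 8.787

(exact arithmetic carried between steps; '≈' marks a value shown rounded to 6 d.p. or computed from one; I and e_prev carry over from the previous line; the table rounds u and y to 3 d.p., halves away from zero)
n=0: y=0, sp=3, e=sp−y=3; I=3, D=e−e_prev=3; u=1/2·3+3/2·3+1·3=9; next y=2/5·0+1/2·9=4.5
n=1: y=4.5, sp=3, e=sp−y=-1.5; I=1.5, D=e−e_prev=-4.5; u=1/2·(-1.5)+3/2·1.5+1·(-4.5)=-3; next y=2/5·4.5+1/2·(-3)=0.3
n=2: y=0.3, sp=3, e=sp−y=2.7; I=4.2, D=e−e_prev=4.2; u=1/2·2.7+3/2·4.2+1·4.2=11.85; next y=2/5·0.3+1/2·11.85=6.045
n=3: y=6.045, sp=3, e=sp−y=-3.045; I=1.155, D=e−e_prev=-5.745; u=1/2·(-3.045)+3/2·1.155+1·(-5.745)=-5.535; next y=2/5·6.045+1/2·(-5.535)=-0.3495
n=4: y=-0.3495, sp=3, e=sp−y=3.3495; I=4.5045, D=e−e_prev=6.3945; u=1/2·3.3495+3/2·4.5045+1·6.3945=14.826; next y=2/5·(-0.3495)+1/2·14.826=7.2732
n=5: y=7.2732, sp=3, e=sp−y=-4.2732; I=0.2313, D=e−e_prev=-7.6227; u=1/2·(-4.2732)+3/2·0.2313+1·(-7.6227)=-9.41235; next y=2/5·7.2732+1/2·(-9.41235)=-1.796895
n=6: y=-1.796895, sp=3, e=sp−y=4.796895; I=5.028195, D=e−e_prev=9.070095; u=1/2·4.796895+3/2·5.028195+1·9.070095=19.010835; next y=2/5·(-1.796895)+1/2·19.010835≈8.786660
n=7: y≈8.786660, sp=3, e=sp−y≈-5.786660; I≈-0.758465, D=e−e_prev≈-10.583555; u=1/2·(-5.786660)+3/2·(-0.758465)+1·(-10.583555)≈-14.614581; next y=2/5·8.786660+1/2·(-14.614581)≈-3.792627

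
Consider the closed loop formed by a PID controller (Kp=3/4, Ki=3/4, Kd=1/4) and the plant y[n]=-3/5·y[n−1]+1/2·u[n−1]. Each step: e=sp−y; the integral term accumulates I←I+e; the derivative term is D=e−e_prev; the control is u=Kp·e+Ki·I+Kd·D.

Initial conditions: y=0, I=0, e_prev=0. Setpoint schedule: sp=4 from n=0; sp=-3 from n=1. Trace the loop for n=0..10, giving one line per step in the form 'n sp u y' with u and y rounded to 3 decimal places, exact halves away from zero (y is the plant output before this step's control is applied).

0 4 7.000 0.000
1 -3 -9.375 3.500
2 -3 6.378 -6.788
3 -3 -17.939 7.262
4 -3 13.906 -13.326
5 -3 -32.978 14.949
6 -3 31.342 -25.458
7 -3 -60.624 30.946
8 -3 67.712 -48.879
9 -3 -113.945 63.184
10 -3 141.049 -94.883

(exact arithmetic carried between steps; '≈' marks a value shown rounded to 6 d.p. or computed from one; I and e_prev carry over from the previous line; the table rounds u and y to 3 d.p., halves away from zero)
n=0: y=0, sp=4, e=sp−y=4; I=4, D=e−e_prev=4; u=3/4·4+3/4·4+1/4·4=7; next y=-3/5·0+1/2·7=3.5
n=1: y=3.5, sp=-3, e=sp−y=-6.5; I=-2.5, D=e−e_prev=-10.5; u=3/4·(-6.5)+3/4·(-2.5)+1/4·(-10.5)=-9.375; next y=-3/5·3.5+1/2·(-9.375)=-6.7875
n=2: y=-6.7875, sp=-3, e=sp−y=3.7875; I=1.2875, D=e−e_prev=10.2875; u=3/4·3.7875+3/4·1.2875+1/4·10.2875=6.378125; next y=-3/5·(-6.7875)+1/2·6.378125≈7.261563
n=3: y≈7.261563, sp=-3, e=sp−y≈-10.261563; I≈-8.974063, D=e−e_prev≈-14.049063; u=3/4·(-10.261563)+3/4·(-8.974063)+1/4·(-14.049063)≈-17.938984; next y=-3/5·7.261563+1/2·(-17.938984)≈-13.326430
n=4: y≈-13.326430, sp=-3, e=sp−y≈10.326430; I≈1.352367, D=e−e_prev≈20.587992; u=3/4·10.326430+3/4·1.352367+1/4·20.587992≈13.906096; next y=-3/5·(-13.326430)+1/2·13.906096≈14.948906
n=5: y≈14.948906, sp=-3, e=sp−y≈-17.948906; I≈-16.596538, D=e−e_prev≈-28.275335; u=3/4·(-17.948906)+3/4·(-16.596538)+1/4·(-28.275335)≈-32.977917; next y=-3/5·14.948906+1/2·(-32.977917)≈-25.458302
n=6: y≈-25.458302, sp=-3, e=sp−y≈22.458302; I≈5.861763, D=e−e_prev≈40.407208; u=3/4·22.458302+3/4·5.861763+1/4·40.407208≈31.341851; next y=-3/5·(-25.458302)+1/2·31.341851≈30.945907
n=7: y≈30.945907, sp=-3, e=sp−y≈-33.945907; I≈-28.084143, D=e−e_prev≈-56.404208; u=3/4·(-33.945907)+3/4·(-28.084143)+1/4·(-56.404208)≈-60.623589; next y=-3/5·30.945907+1/2·(-60.623589)≈-48.879339
n=8: y≈-48.879339, sp=-3, e=sp−y≈45.879339; I≈17.795195, D=e−e_prev≈79.825245; u=3/4·45.879339+3/4·17.795195+1/4·79.825245≈67.712212; next y=-3/5·(-48.879339)+1/2·67.712212≈63.183709
n=9: y≈63.183709, sp=-3, e=sp−y≈-66.183709; I≈-48.388514, D=e−e_prev≈-112.063048; u=3/4·(-66.183709)+3/4·(-48.388514)+1/4·(-112.063048)≈-113.944929; next y=-3/5·63.183709+1/2·(-113.944929)≈-94.882690
n=10: y≈-94.882690, sp=-3, e=sp−y≈91.882690; I≈43.494176, D=e−e_prev≈158.066399; u=3/4·91.882690+3/4·43.494176+1/4·158.066399≈141.049249; next y=-3/5·(-94.882690)+1/2·141.049249≈127.454239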